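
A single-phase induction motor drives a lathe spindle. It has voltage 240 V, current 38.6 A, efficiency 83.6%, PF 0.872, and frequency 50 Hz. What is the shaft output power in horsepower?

P_in = V·I·cosφ = 240 × 38.6 × 0.872 = 8078 W
P_out = η·P_in = 0.836 × 8078 = 6753 W
= 6753/746 = 9.05 HP

9.05 HP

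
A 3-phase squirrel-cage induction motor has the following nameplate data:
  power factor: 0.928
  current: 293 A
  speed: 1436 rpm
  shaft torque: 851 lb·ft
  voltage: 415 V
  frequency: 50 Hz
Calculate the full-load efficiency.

τ = 851 lb·ft × 1.356 = 1154 N·m
ω = 2π × 1436/60 = 150.4 rad/s; P_out = τω = 1154 × 150.4 = 173562 W
P_in = √3·V_L·I_L·cosφ = 1.732 × 415 × 293 × 0.928 = 195439 W
η = P_out / P_in = 173562 / 195439 = 0.888 = 88.8%

88.8 %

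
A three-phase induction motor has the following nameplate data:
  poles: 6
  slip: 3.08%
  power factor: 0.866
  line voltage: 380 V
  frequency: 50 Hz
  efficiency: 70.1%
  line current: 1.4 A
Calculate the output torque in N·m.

P_in = √3·V·I·cosφ = 1.732 × 380 × 1.4 × 0.866 = 798 W
P_out = η·P_in = 0.701 × 798 = 559 W
n_s = 120×50/6 = 1000 rpm; n = 1000×(1−0.0308) = 969 rpm
ω = 2π×969/60 = 101.5 rad/s
τ = P_out/ω = 559/101.5 = 5.51 N·m

5.51 N·m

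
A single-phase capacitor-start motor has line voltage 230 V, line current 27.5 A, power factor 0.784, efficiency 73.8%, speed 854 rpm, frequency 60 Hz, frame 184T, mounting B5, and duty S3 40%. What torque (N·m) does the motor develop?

P_in = V·I·cosφ = 230 × 27.5 × 0.784 = 4959 W
P_out = η·P_in = 0.738 × 4959 = 3660 W
n = 854 rpm
ω = 2π×854/60 = 89.43 rad/s
τ = P_out/ω = 3660/89.43 = 40.9 N·m

40.9 N·m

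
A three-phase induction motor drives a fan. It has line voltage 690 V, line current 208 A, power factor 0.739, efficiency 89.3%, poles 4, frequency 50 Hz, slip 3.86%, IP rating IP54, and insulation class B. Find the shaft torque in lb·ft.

P_in = √3·V·I·cosφ = 1.732 × 690 × 208 × 0.739 = 183698 W
P_out = η·P_in = 0.893 × 183698 = 164042 W
n_s = 120×50/4 = 1500 rpm; n = 1500×(1−0.0386) = 1442 rpm
ω = 2π×1442/60 = 151 rad/s
τ = P_out/ω = 164042/151 = 1086 N·m
In lb·ft: 1086/1.356 = 801 lb·ft

801 lb·ft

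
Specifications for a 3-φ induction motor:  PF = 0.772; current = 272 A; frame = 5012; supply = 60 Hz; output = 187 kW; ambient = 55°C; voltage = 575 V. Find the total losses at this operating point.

P_in = √3·V·I·cosφ = 1.732×575×272×0.772 = 209123 W
P_out = 187000 W
Losses = P_in − P_out = 209123 − 187000 = 22123 W

22100 W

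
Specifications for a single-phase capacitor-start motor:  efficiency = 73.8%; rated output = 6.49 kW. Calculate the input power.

P_out = 6490 W
P_in = P_out/η = 6490/0.738 = 8794 W = 8.79 kW

8.79 kW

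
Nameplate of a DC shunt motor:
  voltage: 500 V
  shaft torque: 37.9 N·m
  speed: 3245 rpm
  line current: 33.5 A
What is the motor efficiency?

76.9 %

ω = 2π × 3245/60 = 339.8 rad/s; P_out = τω = 37.9 × 339.8 = 12878 W
P_in = V·I = 500 × 33.5 = 16750 W
η = P_out / P_in = 12878 / 16750 = 0.769 = 76.9%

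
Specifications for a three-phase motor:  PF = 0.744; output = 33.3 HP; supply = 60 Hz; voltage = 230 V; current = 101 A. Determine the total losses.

P_in = √3·V·I·cosφ = 1.732×230×101×0.744 = 29934 W
P_out = 33.3×746 = 24842 W
Losses = P_in − P_out = 29934 − 24842 = 5092 W

5.09 kW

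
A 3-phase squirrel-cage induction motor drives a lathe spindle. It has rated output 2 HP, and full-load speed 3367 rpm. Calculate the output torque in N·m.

P_out = 2 × 746 = 1492 W
ω = 2π × 3367/60 = 352.6 rad/s
τ = P_out/ω = 1492/352.6 = 4.23 N·m

4.23 N·m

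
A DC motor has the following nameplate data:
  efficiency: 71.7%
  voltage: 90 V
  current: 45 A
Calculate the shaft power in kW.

2.9 kW

P_in = V·I = 90 × 45 = 4050 W
P_out = η·P_in = 0.717 × 4050 = 2904 W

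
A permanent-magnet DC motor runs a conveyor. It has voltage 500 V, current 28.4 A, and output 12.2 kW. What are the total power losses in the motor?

P_in = V·I = 500×28.4 = 14200 W
P_out = 12200 W
Losses = P_in − P_out = 14200 − 12200 = 2000 W

2 kW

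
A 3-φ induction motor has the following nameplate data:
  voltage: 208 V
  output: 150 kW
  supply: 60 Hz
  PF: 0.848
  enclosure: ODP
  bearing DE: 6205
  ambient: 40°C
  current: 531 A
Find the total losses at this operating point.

P_in = √3·V·I·cosφ = 1.732×208×531×0.848 = 162219 W
P_out = 150000 W
Losses = P_in − P_out = 162219 − 150000 = 12219 W

12.2 kW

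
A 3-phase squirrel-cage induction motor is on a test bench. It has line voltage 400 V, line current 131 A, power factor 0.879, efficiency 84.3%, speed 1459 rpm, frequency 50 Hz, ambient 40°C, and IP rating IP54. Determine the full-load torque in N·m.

440 N·m

P_in = √3·V·I·cosφ = 1.732 × 400 × 131 × 0.879 = 79775 W
P_out = η·P_in = 0.843 × 79775 = 67250 W
n = 1459 rpm
ω = 2π×1459/60 = 152.8 rad/s
τ = P_out/ω = 67250/152.8 = 440 N·m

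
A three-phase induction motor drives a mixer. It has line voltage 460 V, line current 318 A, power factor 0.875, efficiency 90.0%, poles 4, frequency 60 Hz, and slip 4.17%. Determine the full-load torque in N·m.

P_in = √3·V·I·cosφ = 1.732 × 460 × 318 × 0.875 = 221687 W
P_out = η·P_in = 0.9 × 221687 = 199518 W
n_s = 120×60/4 = 1800 rpm; n = 1800×(1−0.0417) = 1725 rpm
ω = 2π×1725/60 = 180.6 rad/s
τ = P_out/ω = 199518/180.6 = 1100 N·m

1100 N·m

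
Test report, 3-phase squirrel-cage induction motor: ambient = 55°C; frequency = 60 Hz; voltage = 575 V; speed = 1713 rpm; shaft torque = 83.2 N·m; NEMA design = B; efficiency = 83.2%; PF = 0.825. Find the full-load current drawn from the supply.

ω = 2π×1713/60 = 179.4 rad/s; P_out = τω = 83.2 × 179.4 = 14926 W
P_in = P_out / η = 14926 / 0.832 = 17940 W
I_L = P_in / (√3·V_L·cosφ) = 17940 / (1.732 × 575 × 0.825) = 21.8 A

21.8 A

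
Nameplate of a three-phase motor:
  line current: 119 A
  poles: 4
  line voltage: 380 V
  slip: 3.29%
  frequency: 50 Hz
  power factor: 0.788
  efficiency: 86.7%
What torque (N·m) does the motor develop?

352 N·m

P_in = √3·V·I·cosφ = 1.732 × 380 × 119 × 0.788 = 61717 W
P_out = η·P_in = 0.867 × 61717 = 53509 W
n_s = 120×50/4 = 1500 rpm; n = 1500×(1−0.0329) = 1451 rpm
ω = 2π×1451/60 = 151.9 rad/s
τ = P_out/ω = 53509/151.9 = 352 N·m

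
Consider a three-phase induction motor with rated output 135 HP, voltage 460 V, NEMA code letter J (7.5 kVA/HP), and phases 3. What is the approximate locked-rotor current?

S_LR = 7.5 × 135 = 1012.5 kVA
I_LR = S_LR/(√3·V_L) = 1012500/(1.732×460) = 1270 A

1270 A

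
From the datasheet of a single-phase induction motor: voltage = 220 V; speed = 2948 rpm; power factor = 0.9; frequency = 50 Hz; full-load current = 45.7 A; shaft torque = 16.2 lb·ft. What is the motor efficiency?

τ = 16.2 lb·ft × 1.356 = 21.97 N·m
ω = 2π × 2948/60 = 308.7 rad/s; P_out = τω = 21.97 × 308.7 = 6782 W
P_in = V·I·cosφ = 220 × 45.7 × 0.9 = 9049 W
η = P_out / P_in = 6782 / 9049 = 0.749 = 74.9%

74.9 %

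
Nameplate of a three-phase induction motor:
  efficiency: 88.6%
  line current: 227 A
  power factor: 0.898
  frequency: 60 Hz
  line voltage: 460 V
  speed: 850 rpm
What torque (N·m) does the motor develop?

1620 N·m

P_in = √3·V·I·cosφ = 1.732 × 460 × 227 × 0.898 = 162408 W
P_out = η·P_in = 0.886 × 162408 = 143893 W
n = 850 rpm
ω = 2π×850/60 = 89.01 rad/s
τ = P_out/ω = 143893/89.01 = 1620 N·m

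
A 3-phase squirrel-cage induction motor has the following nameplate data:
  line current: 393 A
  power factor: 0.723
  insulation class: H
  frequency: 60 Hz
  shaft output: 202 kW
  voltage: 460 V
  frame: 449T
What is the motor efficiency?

89.2 %

P_out = 202 kW = 202000 W
P_in = √3·V_L·I_L·cosφ = 1.732 × 460 × 393 × 0.723 = 226379 W
η = P_out / P_in = 202000 / 226379 = 0.892 = 89.2%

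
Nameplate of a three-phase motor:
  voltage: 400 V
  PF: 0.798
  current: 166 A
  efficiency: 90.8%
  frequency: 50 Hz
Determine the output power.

83.3 kW

P_in = √3·V·I·cosφ = 1.732 × 400 × 166 × 0.798 = 91774 W
P_out = η·P_in = 0.908 × 91774 = 83331 W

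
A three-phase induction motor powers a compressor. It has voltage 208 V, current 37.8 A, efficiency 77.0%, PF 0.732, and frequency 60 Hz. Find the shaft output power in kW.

P_in = √3·V·I·cosφ = 1.732 × 208 × 37.8 × 0.732 = 9968 W
P_out = η·P_in = 0.77 × 9968 = 7675 W

7.68 kW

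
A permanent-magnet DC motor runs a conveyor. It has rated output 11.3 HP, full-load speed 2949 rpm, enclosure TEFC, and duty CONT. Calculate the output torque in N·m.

P_out = 11.3 × 746 = 8430 W
ω = 2π × 2949/60 = 308.8 rad/s
τ = P_out/ω = 8430/308.8 = 27.3 N·m

27.3 N·m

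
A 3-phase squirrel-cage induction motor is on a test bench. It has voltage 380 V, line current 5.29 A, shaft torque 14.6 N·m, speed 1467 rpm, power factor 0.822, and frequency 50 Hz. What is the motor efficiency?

78.4 %

ω = 2π × 1467/60 = 153.6 rad/s; P_out = τω = 14.6 × 153.6 = 2243 W
P_in = √3·V_L·I_L·cosφ = 1.732 × 380 × 5.29 × 0.822 = 2862 W
η = P_out / P_in = 2243 / 2862 = 0.784 = 78.4%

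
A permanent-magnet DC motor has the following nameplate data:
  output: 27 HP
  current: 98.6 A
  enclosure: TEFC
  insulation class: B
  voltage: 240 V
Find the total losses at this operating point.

3.52 kW

P_in = V·I = 240×98.6 = 23664 W
P_out = 27×746 = 20142 W
Losses = P_in − P_out = 23664 − 20142 = 3522 W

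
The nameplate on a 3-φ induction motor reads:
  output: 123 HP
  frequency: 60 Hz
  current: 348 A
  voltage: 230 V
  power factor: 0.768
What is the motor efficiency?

86.2 %

P_out = 123 × 746 = 91758 W
P_in = √3·V_L·I_L·cosφ = 1.732 × 230 × 348 × 0.768 = 106467 W
η = P_out / P_in = 91758 / 106467 = 0.862 = 86.2%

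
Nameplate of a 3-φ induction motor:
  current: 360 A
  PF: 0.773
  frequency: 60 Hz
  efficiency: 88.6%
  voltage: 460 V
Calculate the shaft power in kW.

196 kW

P_in = √3·V·I·cosφ = 1.732 × 460 × 360 × 0.773 = 221711 W
P_out = η·P_in = 0.886 × 221711 = 196436 W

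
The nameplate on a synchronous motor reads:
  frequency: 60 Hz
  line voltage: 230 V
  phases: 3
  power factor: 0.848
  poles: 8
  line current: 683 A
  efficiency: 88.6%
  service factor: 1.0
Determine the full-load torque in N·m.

P_in = √3·V·I·cosφ = 1.732 × 230 × 683 × 0.848 = 230724 W
P_out = η·P_in = 0.886 × 230724 = 204421 W
n = n_s = 120×60/8 = 900 rpm (synchronous)
ω = 2π×900/60 = 94.25 rad/s
τ = P_out/ω = 204421/94.25 = 2170 N·m

2170 N·m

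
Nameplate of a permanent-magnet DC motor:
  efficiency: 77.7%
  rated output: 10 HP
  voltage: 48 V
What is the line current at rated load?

200 A

P_out = 10 × 746 = 7460 W
P_in = P_out / η = 7460 / 0.777 = 9601 W
I = P_in / V = 9601 / 48 = 200 A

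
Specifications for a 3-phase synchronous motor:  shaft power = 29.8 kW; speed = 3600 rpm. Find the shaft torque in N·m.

79 N·m

ω = 2π × 3600/60 = 377 rad/s
τ = P/ω = 29800/377 = 79 N·m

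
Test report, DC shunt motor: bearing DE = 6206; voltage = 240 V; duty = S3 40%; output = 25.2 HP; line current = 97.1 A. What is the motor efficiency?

P_out = 25.2 × 746 = 18799 W
P_in = V·I = 240 × 97.1 = 23304 W
η = P_out / P_in = 18799 / 23304 = 0.807 = 80.7%

80.7 %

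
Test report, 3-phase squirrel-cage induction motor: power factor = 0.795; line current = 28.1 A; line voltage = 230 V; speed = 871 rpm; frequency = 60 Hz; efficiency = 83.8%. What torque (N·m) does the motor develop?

81.8 N·m

P_in = √3·V·I·cosφ = 1.732 × 230 × 28.1 × 0.795 = 8899 W
P_out = η·P_in = 0.838 × 8899 = 7457 W
n = 871 rpm
ω = 2π×871/60 = 91.21 rad/s
τ = P_out/ω = 7457/91.21 = 81.8 N·m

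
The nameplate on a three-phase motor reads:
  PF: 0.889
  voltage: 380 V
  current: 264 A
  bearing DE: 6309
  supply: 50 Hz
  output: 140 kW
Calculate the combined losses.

14500 W

P_in = √3·V·I·cosφ = 1.732×380×264×0.889 = 154468 W
P_out = 140000 W
Losses = P_in − P_out = 154468 − 140000 = 14468 W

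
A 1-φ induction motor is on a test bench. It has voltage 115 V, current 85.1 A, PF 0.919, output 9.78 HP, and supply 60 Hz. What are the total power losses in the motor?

P_in = V·I·cosφ = 115×85.1×0.919 = 8994 W
P_out = 9.78×746 = 7296 W
Losses = P_in − P_out = 8994 − 7296 = 1698 W

1.7 kW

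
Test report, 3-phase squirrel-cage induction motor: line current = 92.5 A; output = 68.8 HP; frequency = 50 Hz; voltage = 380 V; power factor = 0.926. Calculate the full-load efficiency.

91.0 %

P_out = 68.8 × 746 = 51325 W
P_in = √3·V_L·I_L·cosφ = 1.732 × 380 × 92.5 × 0.926 = 56375 W
η = P_out / P_in = 51325 / 56375 = 0.910 = 91.0%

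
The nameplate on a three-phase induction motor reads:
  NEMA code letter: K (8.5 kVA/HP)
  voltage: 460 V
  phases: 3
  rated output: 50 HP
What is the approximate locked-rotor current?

533 A

S_LR = 8.5 × 50 = 425 kVA
I_LR = S_LR/(√3·V_L) = 425000/(1.732×460) = 533 A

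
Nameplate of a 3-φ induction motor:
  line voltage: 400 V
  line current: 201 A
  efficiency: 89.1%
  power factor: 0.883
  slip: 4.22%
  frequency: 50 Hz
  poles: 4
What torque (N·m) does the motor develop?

728 N·m

P_in = √3·V·I·cosφ = 1.732 × 400 × 201 × 0.883 = 122960 W
P_out = η·P_in = 0.891 × 122960 = 109557 W
n_s = 120×50/4 = 1500 rpm; n = 1500×(1−0.0422) = 1437 rpm
ω = 2π×1437/60 = 150.5 rad/s
τ = P_out/ω = 109557/150.5 = 728 N·m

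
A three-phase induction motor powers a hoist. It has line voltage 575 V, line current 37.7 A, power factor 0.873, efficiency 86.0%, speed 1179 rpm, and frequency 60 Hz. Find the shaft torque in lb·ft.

168 lb·ft

P_in = √3·V·I·cosφ = 1.732 × 575 × 37.7 × 0.873 = 32777 W
P_out = η·P_in = 0.86 × 32777 = 28188 W
n = 1179 rpm
ω = 2π×1179/60 = 123.5 rad/s
τ = P_out/ω = 28188/123.5 = 228.2 N·m
In lb·ft: 228.2/1.356 = 168 lb·ft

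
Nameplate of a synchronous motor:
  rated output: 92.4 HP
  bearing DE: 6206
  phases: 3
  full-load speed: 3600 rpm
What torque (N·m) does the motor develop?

183 N·m

P_out = 92.4 × 746 = 68930 W
ω = 2π × 3600/60 = 377 rad/s
τ = P_out/ω = 68930/377 = 183 N·m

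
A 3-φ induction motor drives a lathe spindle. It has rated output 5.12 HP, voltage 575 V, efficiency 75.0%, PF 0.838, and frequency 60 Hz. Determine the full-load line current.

P_out = 5.12 × 746 = 3820 W
P_in = P_out / η = 3820 / 0.750 = 5093 W
I_L = P_in / (√3·V_L·cosφ) = 5093 / (1.732 × 575 × 0.838) = 6.1 A

6.1 A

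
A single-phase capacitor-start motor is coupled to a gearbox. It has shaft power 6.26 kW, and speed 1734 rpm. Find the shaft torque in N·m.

34.5 N·m

ω = 2π × 1734/60 = 181.6 rad/s
τ = P/ω = 6260/181.6 = 34.5 N·m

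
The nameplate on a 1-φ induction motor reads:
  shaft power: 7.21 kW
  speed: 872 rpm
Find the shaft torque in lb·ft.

58.2 lb·ft

ω = 2π × 872/60 = 91.32 rad/s
τ = P/ω = 7210/91.32 = 78.95 N·m
In lb·ft: 78.95/1.356 = 58.2 lb·ft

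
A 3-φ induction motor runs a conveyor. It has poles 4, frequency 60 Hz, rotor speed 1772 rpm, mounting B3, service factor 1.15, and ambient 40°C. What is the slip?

n_s = 120f/p = 120×60/4 = 1800 rpm
s = (n_s − n)/n_s = (1800 − 1772)/1800 = 0.0156

1.6 %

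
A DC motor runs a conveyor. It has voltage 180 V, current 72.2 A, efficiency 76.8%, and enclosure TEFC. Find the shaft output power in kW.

9.98 kW

P_in = V·I = 180 × 72.2 = 12996 W
P_out = η·P_in = 0.768 × 12996 = 9981 W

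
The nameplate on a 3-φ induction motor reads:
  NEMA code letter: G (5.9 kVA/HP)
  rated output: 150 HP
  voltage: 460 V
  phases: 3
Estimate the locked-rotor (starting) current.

1110 A

S_LR = 5.9 × 150 = 885 kVA
I_LR = S_LR/(√3·V_L) = 885000/(1.732×460) = 1110 A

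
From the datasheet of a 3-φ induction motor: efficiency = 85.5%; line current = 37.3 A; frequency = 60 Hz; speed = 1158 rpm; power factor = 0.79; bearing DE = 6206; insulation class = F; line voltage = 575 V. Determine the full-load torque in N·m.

P_in = √3·V·I·cosφ = 1.732 × 575 × 37.3 × 0.79 = 29346 W
P_out = η·P_in = 0.855 × 29346 = 25091 W
n = 1158 rpm
ω = 2π×1158/60 = 121.3 rad/s
τ = P_out/ω = 25091/121.3 = 207 N·m

207 N·m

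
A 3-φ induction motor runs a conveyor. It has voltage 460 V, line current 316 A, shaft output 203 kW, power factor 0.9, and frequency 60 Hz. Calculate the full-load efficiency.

P_out = 203 kW = 203000 W
P_in = √3·V_L·I_L·cosφ = 1.732 × 460 × 316 × 0.9 = 226587 W
η = P_out / P_in = 203000 / 226587 = 0.896 = 89.6%

89.6 %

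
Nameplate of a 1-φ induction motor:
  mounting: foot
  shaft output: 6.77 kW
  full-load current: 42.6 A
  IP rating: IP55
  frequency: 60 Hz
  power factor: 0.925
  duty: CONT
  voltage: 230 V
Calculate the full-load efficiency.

P_out = 6.77 kW = 6770 W
P_in = V·I·cosφ = 230 × 42.6 × 0.925 = 9063 W
η = P_out / P_in = 6770 / 9063 = 0.747 = 74.7%

74.7 %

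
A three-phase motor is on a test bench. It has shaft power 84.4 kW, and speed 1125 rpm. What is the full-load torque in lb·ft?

528 lb·ft

ω = 2π × 1125/60 = 117.8 rad/s
τ = P/ω = 84400/117.8 = 716.5 N·m
In lb·ft: 716.5/1.356 = 528 lb·ft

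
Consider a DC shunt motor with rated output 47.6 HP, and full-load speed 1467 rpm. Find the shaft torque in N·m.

231 N·m

P_out = 47.6 × 746 = 35510 W
ω = 2π × 1467/60 = 153.6 rad/s
τ = P_out/ω = 35510/153.6 = 231 N·m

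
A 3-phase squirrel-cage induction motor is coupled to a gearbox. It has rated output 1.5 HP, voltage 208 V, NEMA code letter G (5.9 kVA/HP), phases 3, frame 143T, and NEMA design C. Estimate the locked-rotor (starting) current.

S_LR = 5.9 × 1.5 = 8.85 kVA
I_LR = S_LR/(√3·V_L) = 8850/(1.732×208) = 24.6 A

24.6 A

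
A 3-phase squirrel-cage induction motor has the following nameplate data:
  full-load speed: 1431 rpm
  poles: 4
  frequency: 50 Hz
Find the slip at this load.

4.60 %

n_s = 120f/p = 120×50/4 = 1500 rpm
s = (n_s − n)/n_s = (1500 − 1431)/1500 = 0.0460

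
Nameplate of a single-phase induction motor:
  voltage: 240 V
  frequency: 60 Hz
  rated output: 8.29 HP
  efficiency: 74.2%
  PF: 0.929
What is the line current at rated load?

P_out = 8.29 × 746 = 6184 W
P_in = P_out / η = 6184 / 0.742 = 8334 W
I = P_in / (V·cosφ) = 8334 / (240 × 0.929) = 37.4 A

37.4 A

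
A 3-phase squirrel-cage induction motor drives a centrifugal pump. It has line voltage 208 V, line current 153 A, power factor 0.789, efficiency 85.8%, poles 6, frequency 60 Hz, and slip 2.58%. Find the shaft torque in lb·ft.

P_in = √3·V·I·cosφ = 1.732 × 208 × 153 × 0.789 = 43489 W
P_out = η·P_in = 0.858 × 43489 = 37314 W
n_s = 120×60/6 = 1200 rpm; n = 1200×(1−0.0258) = 1169 rpm
ω = 2π×1169/60 = 122.4 rad/s
τ = P_out/ω = 37314/122.4 = 304.9 N·m
In lb·ft: 304.9/1.356 = 225 lb·ft

225 lb·ft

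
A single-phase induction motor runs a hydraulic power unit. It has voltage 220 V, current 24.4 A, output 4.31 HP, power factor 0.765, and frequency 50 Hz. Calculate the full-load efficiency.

78.3 %

P_out = 4.31 × 746 = 3215 W
P_in = V·I·cosφ = 220 × 24.4 × 0.765 = 4107 W
η = P_out / P_in = 3215 / 4107 = 0.783 = 78.3%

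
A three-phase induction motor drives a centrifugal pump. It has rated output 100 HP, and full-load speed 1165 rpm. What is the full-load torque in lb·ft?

451 lb·ft

P_out = 100 × 746 = 74600 W
ω = 2π × 1165/60 = 122 rad/s
τ = P_out/ω = 74600/122 = 611.5 N·m
In lb·ft: 611.5/1.356 = 451 lb·ft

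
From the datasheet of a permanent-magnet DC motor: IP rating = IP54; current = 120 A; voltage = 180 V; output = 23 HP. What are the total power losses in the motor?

4440 W

P_in = V·I = 180×120 = 21600 W
P_out = 23×746 = 17158 W
Losses = P_in − P_out = 21600 − 17158 = 4442 W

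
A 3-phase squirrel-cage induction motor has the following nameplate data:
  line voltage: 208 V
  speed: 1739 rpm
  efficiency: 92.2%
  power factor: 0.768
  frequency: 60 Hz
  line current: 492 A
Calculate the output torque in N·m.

P_in = √3·V·I·cosφ = 1.732 × 208 × 492 × 0.768 = 136125 W
P_out = η·P_in = 0.922 × 136125 = 125507 W
n = 1739 rpm
ω = 2π×1739/60 = 182.1 rad/s
τ = P_out/ω = 125507/182.1 = 689 N·m

689 N·m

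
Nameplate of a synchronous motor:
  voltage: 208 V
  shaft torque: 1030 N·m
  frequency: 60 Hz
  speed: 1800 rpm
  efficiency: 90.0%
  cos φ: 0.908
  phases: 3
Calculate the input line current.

659 A

ω = 2π×1800/60 = 188.5 rad/s; P_out = τω = 1030 × 188.5 = 194155 W
P_in = P_out / η = 194155 / 0.900 = 215728 W
I_L = P_in / (√3·V_L·cosφ) = 215728 / (1.732 × 208 × 0.908) = 659 A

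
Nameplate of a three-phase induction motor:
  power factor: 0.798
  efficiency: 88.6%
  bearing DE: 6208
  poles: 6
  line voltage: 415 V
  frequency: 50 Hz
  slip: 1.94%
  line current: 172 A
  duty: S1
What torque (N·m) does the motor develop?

851 N·m

P_in = √3·V·I·cosφ = 1.732 × 415 × 172 × 0.798 = 98657 W
P_out = η·P_in = 0.886 × 98657 = 87410 W
n_s = 120×50/6 = 1000 rpm; n = 1000×(1−0.0194) = 981 rpm
ω = 2π×981/60 = 102.7 rad/s
τ = P_out/ω = 87410/102.7 = 851 N·m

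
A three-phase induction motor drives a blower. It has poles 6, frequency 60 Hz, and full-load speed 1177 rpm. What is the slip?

n_s = 120f/p = 120×60/6 = 1200 rpm
s = (n_s − n)/n_s = (1200 − 1177)/1200 = 0.0192

1.9 %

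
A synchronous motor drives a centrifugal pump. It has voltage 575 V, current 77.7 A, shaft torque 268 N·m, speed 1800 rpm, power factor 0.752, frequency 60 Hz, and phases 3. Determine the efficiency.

86.8 %

ω = 2π × 1800/60 = 188.5 rad/s; P_out = τω = 268 × 188.5 = 50518 W
P_in = √3·V_L·I_L·cosφ = 1.732 × 575 × 77.7 × 0.752 = 58191 W
η = P_out / P_in = 50518 / 58191 = 0.868 = 86.8%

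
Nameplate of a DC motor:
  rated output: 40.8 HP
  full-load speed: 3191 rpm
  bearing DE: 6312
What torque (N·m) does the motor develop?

91.1 N·m

P_out = 40.8 × 746 = 30437 W
ω = 2π × 3191/60 = 334.2 rad/s
τ = P_out/ω = 30437/334.2 = 91.1 N·m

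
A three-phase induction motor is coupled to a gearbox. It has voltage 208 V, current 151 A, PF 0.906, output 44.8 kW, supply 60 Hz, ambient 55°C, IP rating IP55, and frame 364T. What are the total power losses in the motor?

P_in = √3·V·I·cosφ = 1.732×208×151×0.906 = 49285 W
P_out = 44800 W
Losses = P_in − P_out = 49285 − 44800 = 4485 W

4.49 kW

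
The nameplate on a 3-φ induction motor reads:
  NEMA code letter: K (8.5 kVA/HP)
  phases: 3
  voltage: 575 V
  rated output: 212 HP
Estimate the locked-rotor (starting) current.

1810 A

S_LR = 8.5 × 212 = 1802 kVA
I_LR = S_LR/(√3·V_L) = 1802000/(1.732×575) = 1810 A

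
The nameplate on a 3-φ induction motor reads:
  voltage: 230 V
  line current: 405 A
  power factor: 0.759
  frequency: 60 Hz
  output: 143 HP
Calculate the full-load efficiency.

P_out = 143 × 746 = 106678 W
P_in = √3·V_L·I_L·cosφ = 1.732 × 230 × 405 × 0.759 = 122454 W
η = P_out / P_in = 106678 / 122454 = 0.871 = 87.1%

87.1 %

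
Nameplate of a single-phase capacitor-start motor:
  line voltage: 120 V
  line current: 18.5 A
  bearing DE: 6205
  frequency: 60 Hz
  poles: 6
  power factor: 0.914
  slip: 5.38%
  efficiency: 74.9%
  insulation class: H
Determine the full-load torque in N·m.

P_in = V·I·cosφ = 120 × 18.5 × 0.914 = 2029 W
P_out = η·P_in = 0.749 × 2029 = 1520 W
n_s = 120×60/6 = 1200 rpm; n = 1200×(1−0.0538) = 1135 rpm
ω = 2π×1135/60 = 118.9 rad/s
τ = P_out/ω = 1520/118.9 = 12.8 N·m

12.8 N·m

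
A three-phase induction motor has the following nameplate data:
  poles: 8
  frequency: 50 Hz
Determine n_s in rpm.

750 rpm

n_s = 120f/p = 120×50/8 = 750 rpm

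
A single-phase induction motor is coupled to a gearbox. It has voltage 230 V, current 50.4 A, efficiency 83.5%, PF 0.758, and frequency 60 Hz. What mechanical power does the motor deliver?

P_in = V·I·cosφ = 230 × 50.4 × 0.758 = 8787 W
P_out = η·P_in = 0.835 × 8787 = 7337 W

7.34 kW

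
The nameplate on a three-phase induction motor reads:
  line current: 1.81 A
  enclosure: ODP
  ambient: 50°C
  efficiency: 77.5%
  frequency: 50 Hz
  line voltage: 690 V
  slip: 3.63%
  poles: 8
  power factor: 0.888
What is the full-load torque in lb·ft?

P_in = √3·V·I·cosφ = 1.732 × 690 × 1.81 × 0.888 = 1921 W
P_out = η·P_in = 0.775 × 1921 = 1489 W
n_s = 120×50/8 = 750 rpm; n = 750×(1−0.0363) = 723 rpm
ω = 2π×723/60 = 75.71 rad/s
τ = P_out/ω = 1489/75.71 = 19.67 N·m
In lb·ft: 19.67/1.356 = 14.5 lb·ft

14.5 lb·ft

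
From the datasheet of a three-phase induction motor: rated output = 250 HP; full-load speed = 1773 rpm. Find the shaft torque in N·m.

P_out = 250 × 746 = 186500 W
ω = 2π × 1773/60 = 185.7 rad/s
τ = P_out/ω = 186500/185.7 = 1000 N·m

1000 N·m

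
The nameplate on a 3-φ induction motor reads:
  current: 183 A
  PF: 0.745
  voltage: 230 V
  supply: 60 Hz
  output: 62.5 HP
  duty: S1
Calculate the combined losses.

7690 W

P_in = √3·V·I·cosφ = 1.732×230×183×0.745 = 54310 W
P_out = 62.5×746 = 46625 W
Losses = P_in − P_out = 54310 − 46625 = 7685 W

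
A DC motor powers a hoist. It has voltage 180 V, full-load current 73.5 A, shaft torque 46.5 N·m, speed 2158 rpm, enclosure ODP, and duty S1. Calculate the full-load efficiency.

ω = 2π × 2158/60 = 226 rad/s; P_out = τω = 46.5 × 226 = 10509 W
P_in = V·I = 180 × 73.5 = 13230 W
η = P_out / P_in = 10509 / 13230 = 0.794 = 79.4%

79.4 %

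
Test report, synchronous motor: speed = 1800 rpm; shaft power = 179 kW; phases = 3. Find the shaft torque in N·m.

950 N·m

ω = 2π × 1800/60 = 188.5 rad/s
τ = P/ω = 179000/188.5 = 950 N·m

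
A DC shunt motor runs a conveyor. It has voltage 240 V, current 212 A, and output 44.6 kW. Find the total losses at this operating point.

6.28 kW

P_in = V·I = 240×212 = 50880 W
P_out = 44600 W
Losses = P_in − P_out = 50880 − 44600 = 6280 W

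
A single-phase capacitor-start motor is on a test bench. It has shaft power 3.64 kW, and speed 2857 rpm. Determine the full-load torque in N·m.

ω = 2π × 2857/60 = 299.2 rad/s
τ = P/ω = 3640/299.2 = 12.2 N·m

12.2 N·m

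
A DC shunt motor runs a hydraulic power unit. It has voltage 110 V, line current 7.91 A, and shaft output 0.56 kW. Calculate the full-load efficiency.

64.4 %

P_out = 0.56 kW = 560 W
P_in = V·I = 110 × 7.91 = 870 W
η = P_out / P_in = 560 / 870 = 0.644 = 64.4%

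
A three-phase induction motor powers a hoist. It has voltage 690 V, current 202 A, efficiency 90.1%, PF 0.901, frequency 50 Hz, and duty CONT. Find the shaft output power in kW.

196 kW

P_in = √3·V·I·cosφ = 1.732 × 690 × 202 × 0.901 = 217507 W
P_out = η·P_in = 0.901 × 217507 = 195974 W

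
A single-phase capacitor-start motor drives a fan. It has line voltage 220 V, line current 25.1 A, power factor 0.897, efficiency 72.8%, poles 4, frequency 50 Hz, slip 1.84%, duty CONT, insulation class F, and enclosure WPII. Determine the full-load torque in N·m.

23.4 N·m

P_in = V·I·cosφ = 220 × 25.1 × 0.897 = 4953 W
P_out = η·P_in = 0.728 × 4953 = 3606 W
n_s = 120×50/4 = 1500 rpm; n = 1500×(1−0.0184) = 1472 rpm
ω = 2π×1472/60 = 154.1 rad/s
τ = P_out/ω = 3606/154.1 = 23.4 N·m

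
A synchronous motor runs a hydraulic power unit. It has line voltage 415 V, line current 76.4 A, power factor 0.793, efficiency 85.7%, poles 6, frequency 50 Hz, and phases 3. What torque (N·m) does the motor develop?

356 N·m

P_in = √3·V·I·cosφ = 1.732 × 415 × 76.4 × 0.793 = 43547 W
P_out = η·P_in = 0.857 × 43547 = 37320 W
n = n_s = 120×50/6 = 1000 rpm (synchronous)
ω = 2π×1000/60 = 104.7 rad/s
τ = P_out/ω = 37320/104.7 = 356 N·m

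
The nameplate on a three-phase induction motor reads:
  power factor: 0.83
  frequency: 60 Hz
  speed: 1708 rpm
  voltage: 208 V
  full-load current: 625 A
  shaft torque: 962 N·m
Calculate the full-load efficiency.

92.1 %

ω = 2π × 1708/60 = 178.9 rad/s; P_out = τω = 962 × 178.9 = 172102 W
P_in = √3·V_L·I_L·cosφ = 1.732 × 208 × 625 × 0.83 = 186883 W
η = P_out / P_in = 172102 / 186883 = 0.921 = 92.1%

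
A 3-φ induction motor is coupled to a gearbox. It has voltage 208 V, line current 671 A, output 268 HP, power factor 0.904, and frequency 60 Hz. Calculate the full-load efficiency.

P_out = 268 × 746 = 199928 W
P_in = √3·V_L·I_L·cosφ = 1.732 × 208 × 671 × 0.904 = 218526 W
η = P_out / P_in = 199928 / 218526 = 0.915 = 91.5%

91.5 %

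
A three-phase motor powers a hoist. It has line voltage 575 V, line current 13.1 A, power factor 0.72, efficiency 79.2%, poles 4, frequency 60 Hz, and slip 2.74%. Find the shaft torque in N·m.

P_in = √3·V·I·cosφ = 1.732 × 575 × 13.1 × 0.72 = 9393 W
P_out = η·P_in = 0.792 × 9393 = 7439 W
n_s = 120×60/4 = 1800 rpm; n = 1800×(1−0.0274) = 1751 rpm
ω = 2π×1751/60 = 183.4 rad/s
τ = P_out/ω = 7439/183.4 = 40.6 N·m

40.6 N·m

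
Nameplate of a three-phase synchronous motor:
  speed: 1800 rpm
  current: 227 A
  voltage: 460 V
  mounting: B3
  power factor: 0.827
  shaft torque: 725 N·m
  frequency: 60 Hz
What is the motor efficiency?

ω = 2π × 1800/60 = 188.5 rad/s; P_out = τω = 725 × 188.5 = 136663 W
P_in = √3·V_L·I_L·cosφ = 1.732 × 460 × 227 × 0.827 = 149567 W
η = P_out / P_in = 136663 / 149567 = 0.914 = 91.4%

91.4 %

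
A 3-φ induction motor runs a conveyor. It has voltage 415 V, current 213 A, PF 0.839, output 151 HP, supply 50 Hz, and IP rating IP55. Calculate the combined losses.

P_in = √3·V·I·cosφ = 1.732×415×213×0.839 = 128451 W
P_out = 151×746 = 112646 W
Losses = P_in − P_out = 128451 − 112646 = 15805 W

15.8 kW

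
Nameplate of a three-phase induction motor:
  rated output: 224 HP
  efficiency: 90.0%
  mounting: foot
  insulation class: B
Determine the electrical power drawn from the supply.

P_out = 224 × 746 = 167104 W
P_in = P_out/η = 167104/0.9 = 185671 W = 186 kW

186 kW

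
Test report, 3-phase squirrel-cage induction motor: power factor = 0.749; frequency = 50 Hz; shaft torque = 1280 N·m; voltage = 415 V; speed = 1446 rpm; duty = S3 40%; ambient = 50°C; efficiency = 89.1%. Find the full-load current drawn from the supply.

ω = 2π×1446/60 = 151.4 rad/s; P_out = τω = 1280 × 151.4 = 193792 W
P_in = P_out / η = 193792 / 0.891 = 217499 W
I_L = P_in / (√3·V_L·cosφ) = 217499 / (1.732 × 415 × 0.749) = 404 A

404 A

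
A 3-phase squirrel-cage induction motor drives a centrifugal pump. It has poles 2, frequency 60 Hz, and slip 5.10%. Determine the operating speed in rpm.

n_s = 120f/p = 120×60/2 = 3600 rpm
n = n_s(1 − s) = 3600 × (1 − 0.051) = 3416 rpm

3416 rpm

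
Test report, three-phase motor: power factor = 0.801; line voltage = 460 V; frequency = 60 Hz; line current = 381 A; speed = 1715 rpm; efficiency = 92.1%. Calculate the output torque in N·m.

P_in = √3·V·I·cosφ = 1.732 × 460 × 381 × 0.801 = 243144 W
P_out = η·P_in = 0.921 × 243144 = 223936 W
n = 1715 rpm
ω = 2π×1715/60 = 179.6 rad/s
τ = P_out/ω = 223936/179.6 = 1250 N·m

1250 N·m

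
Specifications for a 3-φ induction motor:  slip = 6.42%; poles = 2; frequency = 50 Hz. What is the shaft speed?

n_s = 120f/p = 120×50/2 = 3000 rpm
n = n_s(1 − s) = 3000 × (1 − 0.0642) = 2807 rpm

2807 rpm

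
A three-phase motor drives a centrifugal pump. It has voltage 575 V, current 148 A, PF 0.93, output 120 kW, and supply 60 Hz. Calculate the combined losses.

17100 W

P_in = √3·V·I·cosφ = 1.732×575×148×0.93 = 137076 W
P_out = 120000 W
Losses = P_in − P_out = 137076 − 120000 = 17076 W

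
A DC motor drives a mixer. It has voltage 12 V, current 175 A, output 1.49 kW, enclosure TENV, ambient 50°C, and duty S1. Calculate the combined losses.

610 W

P_in = V·I = 12×175 = 2100 W
P_out = 1490 W
Losses = P_in − P_out = 2100 − 1490 = 610 W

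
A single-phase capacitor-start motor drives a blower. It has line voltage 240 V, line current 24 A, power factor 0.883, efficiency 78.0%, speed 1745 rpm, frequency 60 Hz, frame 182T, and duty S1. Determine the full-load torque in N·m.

21.7 N·m

P_in = V·I·cosφ = 240 × 24 × 0.883 = 5086 W
P_out = η·P_in = 0.78 × 5086 = 3967 W
n = 1745 rpm
ω = 2π×1745/60 = 182.7 rad/s
τ = P_out/ω = 3967/182.7 = 21.7 N·m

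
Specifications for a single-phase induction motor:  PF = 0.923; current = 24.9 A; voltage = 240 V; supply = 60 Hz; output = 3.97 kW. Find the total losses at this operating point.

P_in = V·I·cosφ = 240×24.9×0.923 = 5516 W
P_out = 3970 W
Losses = P_in − P_out = 5516 − 3970 = 1546 W

1550 W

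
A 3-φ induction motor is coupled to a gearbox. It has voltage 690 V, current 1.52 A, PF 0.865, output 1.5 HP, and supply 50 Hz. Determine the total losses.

P_in = √3·V·I·cosφ = 1.732×690×1.52×0.865 = 1571 W
P_out = 1.5×746 = 1119 W
Losses = P_in − P_out = 1571 − 1119 = 452 W

452 W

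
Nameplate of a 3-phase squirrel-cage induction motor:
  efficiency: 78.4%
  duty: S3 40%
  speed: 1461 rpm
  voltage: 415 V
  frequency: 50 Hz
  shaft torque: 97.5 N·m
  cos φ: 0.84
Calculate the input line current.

ω = 2π×1461/60 = 153 rad/s; P_out = τω = 97.5 × 153 = 14918 W
P_in = P_out / η = 14918 / 0.784 = 19028 W
I_L = P_in / (√3·V_L·cosφ) = 19028 / (1.732 × 415 × 0.84) = 31.5 A

31.5 A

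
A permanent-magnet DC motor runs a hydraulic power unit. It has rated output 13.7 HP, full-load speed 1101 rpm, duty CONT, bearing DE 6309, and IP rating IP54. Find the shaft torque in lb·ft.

65.4 lb·ft

P_out = 13.7 × 746 = 10220 W
ω = 2π × 1101/60 = 115.3 rad/s
τ = P_out/ω = 10220/115.3 = 88.64 N·m
In lb·ft: 88.64/1.356 = 65.4 lb·ft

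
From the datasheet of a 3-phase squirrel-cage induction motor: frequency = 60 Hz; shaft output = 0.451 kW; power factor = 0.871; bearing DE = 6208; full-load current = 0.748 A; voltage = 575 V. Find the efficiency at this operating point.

P_out = 0.451 kW = 451 W
P_in = √3·V_L·I_L·cosφ = 1.732 × 575 × 0.748 × 0.871 = 649 W
η = P_out / P_in = 451 / 649 = 0.695 = 69.5%

69.5 %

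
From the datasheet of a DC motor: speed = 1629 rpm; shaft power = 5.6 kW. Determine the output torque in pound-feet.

ω = 2π × 1629/60 = 170.6 rad/s
τ = P/ω = 5600/170.6 = 32.83 N·m
In lb·ft: 32.83/1.356 = 24.2 lb·ft

24.2 lb·ft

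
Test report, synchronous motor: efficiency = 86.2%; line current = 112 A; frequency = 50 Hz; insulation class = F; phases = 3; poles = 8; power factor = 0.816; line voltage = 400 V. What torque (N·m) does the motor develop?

P_in = √3·V·I·cosφ = 1.732 × 400 × 112 × 0.816 = 63316 W
P_out = η·P_in = 0.862 × 63316 = 54578 W
n = n_s = 120×50/8 = 750 rpm (synchronous)
ω = 2π×750/60 = 78.54 rad/s
τ = P_out/ω = 54578/78.54 = 695 N·m

695 N·m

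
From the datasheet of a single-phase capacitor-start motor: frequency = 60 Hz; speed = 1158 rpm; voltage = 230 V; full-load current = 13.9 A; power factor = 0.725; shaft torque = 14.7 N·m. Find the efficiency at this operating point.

76.9 %

ω = 2π × 1158/60 = 121.3 rad/s; P_out = τω = 14.7 × 121.3 = 1783 W
P_in = V·I·cosφ = 230 × 13.9 × 0.725 = 2318 W
η = P_out / P_in = 1783 / 2318 = 0.769 = 76.9%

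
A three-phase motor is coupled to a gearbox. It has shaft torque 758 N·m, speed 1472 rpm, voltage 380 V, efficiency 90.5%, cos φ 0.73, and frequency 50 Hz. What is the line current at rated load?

269 A

ω = 2π×1472/60 = 154.1 rad/s; P_out = τω = 758 × 154.1 = 116808 W
P_in = P_out / η = 116808 / 0.905 = 129070 W
I_L = P_in / (√3·V_L·cosφ) = 129070 / (1.732 × 380 × 0.73) = 269 A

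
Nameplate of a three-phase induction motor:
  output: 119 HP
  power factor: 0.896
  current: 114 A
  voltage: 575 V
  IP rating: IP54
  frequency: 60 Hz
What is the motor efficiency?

P_out = 119 × 746 = 88774 W
P_in = √3·V_L·I_L·cosφ = 1.732 × 575 × 114 × 0.896 = 101725 W
η = P_out / P_in = 88774 / 101725 = 0.873 = 87.3%

87.3 %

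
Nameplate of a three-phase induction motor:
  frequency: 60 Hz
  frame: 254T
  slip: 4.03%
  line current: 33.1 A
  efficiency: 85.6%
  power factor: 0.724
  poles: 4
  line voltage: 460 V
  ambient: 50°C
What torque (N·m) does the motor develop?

P_in = √3·V·I·cosφ = 1.732 × 460 × 33.1 × 0.724 = 19093 W
P_out = η·P_in = 0.856 × 19093 = 16344 W
n_s = 120×60/4 = 1800 rpm; n = 1800×(1−0.0403) = 1727 rpm
ω = 2π×1727/60 = 180.9 rad/s
τ = P_out/ω = 16344/180.9 = 90.3 N·m

90.3 N·m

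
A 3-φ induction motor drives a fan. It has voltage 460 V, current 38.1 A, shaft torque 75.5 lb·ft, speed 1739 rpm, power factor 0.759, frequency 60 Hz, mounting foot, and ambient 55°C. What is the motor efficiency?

τ = 75.5 lb·ft × 1.356 = 102.4 N·m
ω = 2π × 1739/60 = 182.1 rad/s; P_out = τω = 102.4 × 182.1 = 18647 W
P_in = √3·V_L·I_L·cosφ = 1.732 × 460 × 38.1 × 0.759 = 23039 W
η = P_out / P_in = 18647 / 23039 = 0.809 = 80.9%

80.9 %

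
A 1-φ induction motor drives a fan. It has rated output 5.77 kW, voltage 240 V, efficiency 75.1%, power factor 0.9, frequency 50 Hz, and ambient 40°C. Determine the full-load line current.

35.6 A

P_out = 5.77 kW = 5770 W
P_in = P_out / η = 5770 / 0.751 = 7683 W
I = P_in / (V·cosφ) = 7683 / (240 × 0.9) = 35.6 A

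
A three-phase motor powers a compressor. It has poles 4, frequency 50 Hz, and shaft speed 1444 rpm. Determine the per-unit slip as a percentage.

3.73 %

n_s = 120f/p = 120×50/4 = 1500 rpm
s = (n_s − n)/n_s = (1500 − 1444)/1500 = 0.0373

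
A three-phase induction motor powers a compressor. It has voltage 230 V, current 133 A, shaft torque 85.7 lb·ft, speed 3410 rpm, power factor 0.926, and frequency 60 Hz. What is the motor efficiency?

τ = 85.7 lb·ft × 1.356 = 116.2 N·m
ω = 2π × 3410/60 = 357.1 rad/s; P_out = τω = 116.2 × 357.1 = 41495 W
P_in = √3·V_L·I_L·cosφ = 1.732 × 230 × 133 × 0.926 = 49061 W
η = P_out / P_in = 41495 / 49061 = 0.846 = 84.6%

84.6 %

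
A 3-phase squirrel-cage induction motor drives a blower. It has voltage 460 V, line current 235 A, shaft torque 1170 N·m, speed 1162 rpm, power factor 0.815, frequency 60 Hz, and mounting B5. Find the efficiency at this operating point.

93.3 %

ω = 2π × 1162/60 = 121.7 rad/s; P_out = τω = 1170 × 121.7 = 142389 W
P_in = √3·V_L·I_L·cosφ = 1.732 × 460 × 235 × 0.815 = 152592 W
η = P_out / P_in = 142389 / 152592 = 0.933 = 93.3%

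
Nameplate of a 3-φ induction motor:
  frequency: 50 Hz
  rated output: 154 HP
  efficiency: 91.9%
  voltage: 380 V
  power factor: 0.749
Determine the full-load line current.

254 A

P_out = 154 × 746 = 114884 W
P_in = P_out / η = 114884 / 0.919 = 125010 W
I_L = P_in / (√3·V_L·cosφ) = 125010 / (1.732 × 380 × 0.749) = 254 A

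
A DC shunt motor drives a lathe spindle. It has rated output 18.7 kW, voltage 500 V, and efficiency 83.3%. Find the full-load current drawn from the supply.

P_out = 18.7 kW = 18700 W
P_in = P_out / η = 18700 / 0.833 = 22449 W
I = P_in / V = 22449 / 500 = 44.9 A

44.9 A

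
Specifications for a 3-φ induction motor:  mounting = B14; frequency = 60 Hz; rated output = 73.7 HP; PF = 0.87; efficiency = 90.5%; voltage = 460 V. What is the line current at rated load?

P_out = 73.7 × 746 = 54980 W
P_in = P_out / η = 54980 / 0.905 = 60751 W
I_L = P_in / (√3·V_L·cosφ) = 60751 / (1.732 × 460 × 0.87) = 87.6 A

87.6 A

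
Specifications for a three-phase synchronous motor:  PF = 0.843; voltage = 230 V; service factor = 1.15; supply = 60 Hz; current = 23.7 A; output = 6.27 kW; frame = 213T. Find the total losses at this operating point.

P_in = √3·V·I·cosφ = 1.732×230×23.7×0.843 = 7959 W
P_out = 6270 W
Losses = P_in − P_out = 7959 − 6270 = 1689 W

1690 W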